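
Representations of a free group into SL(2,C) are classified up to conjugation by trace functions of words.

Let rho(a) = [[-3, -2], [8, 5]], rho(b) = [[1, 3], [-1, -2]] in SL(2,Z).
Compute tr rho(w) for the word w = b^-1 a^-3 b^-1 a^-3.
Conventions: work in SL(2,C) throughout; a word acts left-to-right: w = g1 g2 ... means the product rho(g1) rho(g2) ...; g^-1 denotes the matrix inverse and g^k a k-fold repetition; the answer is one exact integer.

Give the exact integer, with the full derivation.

1679

rho(b^-1) = [[-2, -3], [1, 1]]
... * rho(a^-1) = [[5, 2], [-8, -3]]  ->  [[14, 5], [-3, -1]]
... * rho(a^-1) = [[5, 2], [-8, -3]]  ->  [[30, 13], [-7, -3]]
... * rho(a^-1) = [[5, 2], [-8, -3]]  ->  [[46, 21], [-11, -5]]
... * rho(b^-1) = [[-2, -3], [1, 1]]  ->  [[-71, -117], [17, 28]]
... * rho(a^-1) = [[5, 2], [-8, -3]]  ->  [[581, 209], [-139, -50]]
... * rho(a^-1) = [[5, 2], [-8, -3]]  ->  [[1233, 535], [-295, -128]]
... * rho(a^-1) = [[5, 2], [-8, -3]]  ->  [[1885, 861], [-451, -206]]
tr = 1885 + -206 = 1679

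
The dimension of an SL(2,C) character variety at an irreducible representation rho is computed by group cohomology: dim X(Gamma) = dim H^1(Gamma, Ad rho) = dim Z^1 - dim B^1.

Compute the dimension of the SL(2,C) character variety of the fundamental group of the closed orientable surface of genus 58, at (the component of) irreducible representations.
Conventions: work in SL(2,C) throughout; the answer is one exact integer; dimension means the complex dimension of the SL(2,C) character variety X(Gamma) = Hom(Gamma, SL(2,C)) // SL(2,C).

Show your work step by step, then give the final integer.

The genus-58 surface group: 2g = 116 generators, one relator prod [a_i, b_i].
Before the relator condition, cocycle space has dim 3*116 = 348.
d_2 is surjective at irreducible rho (its cokernel H^2 is dual to H^0 = 0), so dim Z^1 = 348 - 3 = 345.
As always at irreducible rho, dim B^1 = 3.
dim H^1 = 345 - 3 = 342 = dim X.

342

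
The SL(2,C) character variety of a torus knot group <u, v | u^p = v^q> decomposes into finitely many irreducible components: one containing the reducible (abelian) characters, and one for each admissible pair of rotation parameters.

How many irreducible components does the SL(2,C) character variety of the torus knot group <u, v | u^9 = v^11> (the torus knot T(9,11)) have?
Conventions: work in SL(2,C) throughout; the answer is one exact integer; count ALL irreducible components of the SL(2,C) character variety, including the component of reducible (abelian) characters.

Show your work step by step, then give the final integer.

41

For T(9,11): irreducibility forces the central element u^9 = v^11 to one of +I, -I.
This locks tr(u) to 2*cos(pi*alpha/9), alpha in 1..8, and tr(v) to 2*cos(pi*beta/11), beta in 1..10, on each component of irreducible characters.
The two central values (-1)^alpha I and (-1)^beta I must be the same matrix, so alpha and beta share a parity.
Counting: 4 odd alphas x 5 odd betas + 4 even alphas x 5 even betas = 20 + 20 = 40.
That is 40 components of irreducible characters, and with the reducible (abelian) component the total is 41.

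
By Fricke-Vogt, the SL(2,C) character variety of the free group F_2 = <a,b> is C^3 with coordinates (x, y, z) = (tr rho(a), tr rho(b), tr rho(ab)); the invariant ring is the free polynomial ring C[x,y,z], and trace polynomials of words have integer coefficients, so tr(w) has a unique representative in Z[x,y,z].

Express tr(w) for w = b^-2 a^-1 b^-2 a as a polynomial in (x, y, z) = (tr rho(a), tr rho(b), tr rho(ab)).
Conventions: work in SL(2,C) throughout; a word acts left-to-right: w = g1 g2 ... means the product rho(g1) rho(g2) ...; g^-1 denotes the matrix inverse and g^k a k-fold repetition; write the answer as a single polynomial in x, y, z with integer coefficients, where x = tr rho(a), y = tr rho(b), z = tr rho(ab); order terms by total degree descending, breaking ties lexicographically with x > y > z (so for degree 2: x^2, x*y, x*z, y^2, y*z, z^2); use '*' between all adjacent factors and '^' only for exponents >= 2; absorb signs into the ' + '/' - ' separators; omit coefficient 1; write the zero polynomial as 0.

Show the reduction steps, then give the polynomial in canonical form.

trace(b^-1 a) = trace(a) trace(b) - trace(a b) = x*y - z
trace(b^-1 a b^-1) = trace(b^-1 a) trace(b) - trace(b^-1 a b) = x*y^2 - y*z - x
trace(a^2) = trace(a) trace(a) - trace(1) = x^2 - 2
trace(a^2 b) = trace(a) trace(b a) - trace(b) = x*z - y
trace(a b^-1 a) = trace(a^2) trace(b) - trace(a^2 b) = x^2*y - x*z - y
trace(a b a b) = trace(b a) trace(b a) - trace(1)   [split at repeated b] = z^2 - 2
and trace(a b^-1 a b) = trace(a b a) trace(b) - trace(a b a b) = x*y*z - y^2 - z^2 + 2
trace(b^-1 a b^-1 a) = trace(a b^-1 a) trace(b) - trace(a b^-1 a b) = x^2*y^2 - 2*x*y*z + z^2 - 2
trace(b^-1 a^-1 b^-1 a) = trace(b^-1 a b^-1) trace(a) - trace(b^-1 a b^-1 a) = x*y*z - x^2 - z^2 + 2
and trace(a b^-2 a^-1 b^-1) = trace(b^-1 a^-1 b^-1 a) trace(b) - trace(b^-1 a^-1 b^-1 a b) = x*y^2*z - x^2*y - y*z^2 + y
and trace(b^-2) = trace(b^-1) trace(b) - trace(1) = y^2 - 2
trace(b^-2 a^-1 b^-2 a) = trace(a b^-2 a^-1 b^-1) trace(b) - trace(a b^-2 a^-1) = x*y^3*z - x^2*y^2 - y^2*z^2 + 2

x*y^3*z - x^2*y^2 - y^2*z^2 + 2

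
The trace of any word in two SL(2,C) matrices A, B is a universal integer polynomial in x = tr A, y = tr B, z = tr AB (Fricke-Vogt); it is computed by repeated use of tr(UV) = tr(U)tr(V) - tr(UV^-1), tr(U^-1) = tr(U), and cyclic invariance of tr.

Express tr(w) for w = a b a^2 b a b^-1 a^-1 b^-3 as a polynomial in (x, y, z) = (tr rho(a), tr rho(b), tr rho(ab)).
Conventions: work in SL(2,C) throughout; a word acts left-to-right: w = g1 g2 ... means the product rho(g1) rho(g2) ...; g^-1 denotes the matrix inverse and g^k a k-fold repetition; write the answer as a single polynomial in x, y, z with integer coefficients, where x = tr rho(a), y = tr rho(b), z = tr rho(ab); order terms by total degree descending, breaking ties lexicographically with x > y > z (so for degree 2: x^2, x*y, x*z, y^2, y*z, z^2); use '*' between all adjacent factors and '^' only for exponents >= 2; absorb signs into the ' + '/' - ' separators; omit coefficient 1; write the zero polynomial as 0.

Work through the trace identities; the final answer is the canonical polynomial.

tr(b a b a) = tr(b a) tr(b a) - tr(1)  (split on b) = z^2 - 2
next, tr(b a b) = tr(b) tr(a b) - tr(a)  (reduce the b square) = y*z - x
tr(b a^2 b a) = tr(a) tr(b a b a) - tr(b a b)  (reduce the a square) = x*z^2 - y*z - x
next, tr(b^2) = tr(b) tr(b) - tr(1)  (reduce the b square) = y^2 - 2
tr(b a^2 b) = tr(a) tr(b^2 a) - tr(b^2)  (reduce the a square) = x*y*z - x^2 - y^2 + 2
next, tr(a b a^2 b a) = tr(a) tr(b a^2 b a) - tr(b a^2 b)  (reduce the a square) = x^2*z^2 - 2*x*y*z + y^2 - 2
tr(b a b a b a) = tr(a b a b) tr(a b) - tr(b a)  (split on a) = z^3 - 3*z
next, tr(a b a) = tr(a) tr(b a) - tr(b)  (reduce the a square) = x*z - y
tr(b a b a b) = tr(b) tr(a b a b) - tr(a b a)  (reduce the b square) = y*z^2 - x*z - y
and tr(a b a^2 b a b) = tr(a) tr(b a b a b a) - tr(b a b a b)  (reduce the a square) = x*z^3 - y*z^2 - 2*x*z + y
next, tr(b^-1 a b a^2 b a) = tr(a b a^2 b a) tr(b) - tr(a b a^2 b a b)  (eliminate b^-1) = x^2*y*z^2 - 2*x*y^2*z - x*z^3 + y^3 + y*z^2 + 2*x*z - 3*y
tr(b^-1 a b a^2 b a b^-1) = tr(b^-1 a b a^2 b a) tr(b) - tr(b^-1 a b a^2 b a b)  (eliminate b^-1) = x^2*y^2*z^2 - 2*x*y^3*z - x*y*z^3 - x^2*z^2 + y^4 + y^2*z^2 + 4*x*y*z - 4*y^2 + 2
tr(a^2 b a^2 b a) = tr(a) tr(a b a^2 b a) - tr(a b a^2 b)  (reduce the a square) = x^3*z^2 - 2*x^2*y*z + x*y^2 - x*z^2 + y*z - x
tr(b a b^2) = tr(b) tr(a b^2) - tr(a b)  (reduce the b square) = y^2*z - x*y - z
tr(b a^2 b a b) = tr(a) tr(b a b^2 a) - tr(b a b^2)  (reduce the a square) = x*y*z^2 - x^2*z - y^2*z + z
and tr(a^2 b a^2 b a b) = tr(a) tr(b a^2 b a b a) - tr(b a^2 b a b)  (reduce the a square) = x^2*z^3 - 2*x*y*z^2 - x^2*z + y^2*z + x*y - z
and tr(a b a^2 b a b^-1 a) = tr(a^2 b a^2 b a) tr(b) - tr(a^2 b a^2 b a b)  (eliminate b^-1) = x^3*y*z^2 - 2*x^2*y^2*z - x^2*z^3 + x*y^3 + x*y*z^2 + x^2*z - 2*x*y + z
next, tr(b a b a b a b a) = tr(b a) tr(b a b a b a) - tr(b^-1 a^-1 b^-1 a^-1)  (split on b) = z^4 - 4*z^2 + 2
and tr(b a b a b a b) = tr(b) tr(a b a b a b) - tr(a b a b a)  (reduce the b square) = y*z^3 - x*z^2 - 2*y*z + x
tr(a b a b a^2 b a b) = tr(a) tr(b a b a b a b a) - tr(b a b a b a b)  (reduce the a square) = x*z^4 - y*z^3 - 3*x*z^2 + 2*y*z + x
next, tr(a b a^2 b a b^-1 a b) = tr(a b a b a^2 b a) tr(b) - tr(a b a b a^2 b a b)  (eliminate b^-1) = x^2*y*z^3 - 2*x*y^2*z^2 - x*z^4 - x^2*y*z + y^3*z + y*z^3 + x*y^2 + 3*x*z^2 - 3*y*z - x
tr(b^-1 a b a^2 b a b^-1 a) = tr(a b a^2 b a b^-1 a) tr(b) - tr(a b a^2 b a b^-1 a b)  (eliminate b^-1) = x^3*y^2*z^2 - 2*x^2*y^3*z - 2*x^2*y*z^3 + x*y^4 + 3*x*y^2*z^2 + x*z^4 + 2*x^2*y*z - y^3*z - y*z^3 - 3*x*y^2 - 3*x*z^2 + 4*y*z + x
and tr(a b a^2 b a b^-1 a^-1 b^-1) = tr(b^-1 a b a^2 b a b^-1) tr(a) - tr(b^-1 a b a^2 b a b^-1 a)  (eliminate a^-1) = x^2*y*z^3 - x^3*z^2 - 2*x*y^2*z^2 - x*z^4 + 2*x^2*y*z + y^3*z + y*z^3 - x*y^2 + 3*x*z^2 - 4*y*z + x
next, tr(a^2 b a) = tr(a) tr(a b a) - tr(a b)  (reduce the a square) = x^2*z - x*y - z
next, tr(b^-1 a b a^2 b a b^-1 a^-1 b^-1) = tr(a b a^2 b a b^-1 a^-1 b^-1) tr(b) - tr(a b a^2 b a b^-1 a^-1)  (eliminate b^-1) = x^2*y^2*z^3 - x^3*y*z^2 - 2*x*y^3*z^2 - x*y*z^4 + 2*x^2*y^2*z + y^4*z + y^2*z^3 - x*y^3 + 3*x*y*z^2 - x^2*z - 4*y^2*z + 2*x*y + z
next, tr(a b a^2 b a b^-1 a^-1 b^-3) = tr(b^-1 a b a^2 b a b^-1 a^-1 b^-1) tr(b) - tr(b^-1 a b a^2 b a b^-1 a^-1)  (eliminate b^-1) = x^2*y^3*z^3 - x^3*y^2*z^2 - 2*x*y^4*z^2 - x*y^2*z^4 + 2*x^2*y^3*z - x^2*y*z^3 + y^5*z + y^3*z^3 + x^3*z^2 - x*y^4 + 5*x*y^2*z^2 + x*z^4 - 3*x^2*y*z - 5*y^3*z - y*z^3 + 3*x*y^2 - 3*x*z^2 + 5*y*z - x

x^2*y^3*z^3 - x^3*y^2*z^2 - 2*x*y^4*z^2 - x*y^2*z^4 + 2*x^2*y^3*z - x^2*y*z^3 + y^5*z + y^3*z^3 + x^3*z^2 - x*y^4 + 5*x*y^2*z^2 + x*z^4 - 3*x^2*y*z - 5*y^3*z - y*z^3 + 3*x*y^2 - 3*x*z^2 + 5*y*z - x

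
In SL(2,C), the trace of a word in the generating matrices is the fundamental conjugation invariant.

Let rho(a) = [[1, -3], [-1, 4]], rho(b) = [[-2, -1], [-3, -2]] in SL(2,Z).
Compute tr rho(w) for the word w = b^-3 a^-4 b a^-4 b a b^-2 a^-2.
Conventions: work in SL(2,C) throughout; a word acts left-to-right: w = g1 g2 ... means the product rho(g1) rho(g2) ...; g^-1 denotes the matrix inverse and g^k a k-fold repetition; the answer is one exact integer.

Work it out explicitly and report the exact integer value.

rho(b^-1) = [[-2, 1], [3, -2]]
... * rho(b^-1) = [[-2, 1], [3, -2]]  ->  [[7, -4], [-12, 7]]
... * rho(b^-1) = [[-2, 1], [3, -2]]  ->  [[-26, 15], [45, -26]]
... * rho(a^-1) = [[4, 3], [1, 1]]  ->  [[-89, -63], [154, 109]]
... * rho(a^-1) = [[4, 3], [1, 1]]  ->  [[-419, -330], [725, 571]]
... * rho(a^-1) = [[4, 3], [1, 1]]  ->  [[-2006, -1587], [3471, 2746]]
... * rho(a^-1) = [[4, 3], [1, 1]]  ->  [[-9611, -7605], [16630, 13159]]
... * rho(b) = [[-2, -1], [-3, -2]]  ->  [[42037, 24821], [-72737, -42948]]
... * rho(a^-1) = [[4, 3], [1, 1]]  ->  [[192969, 150932], [-333896, -261159]]
... * rho(a^-1) = [[4, 3], [1, 1]]  ->  [[922808, 729839], [-1596743, -1262847]]
... * rho(a^-1) = [[4, 3], [1, 1]]  ->  [[4421071, 3498263], [-7649819, -6053076]]
... * rho(a^-1) = [[4, 3], [1, 1]]  ->  [[21182547, 16761476], [-36652352, -29002533]]
... * rho(b) = [[-2, -1], [-3, -2]]  ->  [[-92649522, -54705499], [160312303, 94657418]]
... * rho(a) = [[1, -3], [-1, 4]]  ->  [[-37944023, 59126570], [65654885, -102307237]]
... * rho(b^-1) = [[-2, 1], [3, -2]]  ->  [[253267756, -156197163], [-438231481, 270269359]]
... * rho(b^-1) = [[-2, 1], [3, -2]]  ->  [[-975127001, 565662082], [1687271039, -978770199]]
... * rho(a^-1) = [[4, 3], [1, 1]]  ->  [[-3334845922, -2359718921], [5770313957, 4083042918]]
... * rho(a^-1) = [[4, 3], [1, 1]]  ->  [[-15699102609, -12364256687], [27164298746, 21393984789]]
tr = -15699102609 + 21393984789 = 5694882180

5694882180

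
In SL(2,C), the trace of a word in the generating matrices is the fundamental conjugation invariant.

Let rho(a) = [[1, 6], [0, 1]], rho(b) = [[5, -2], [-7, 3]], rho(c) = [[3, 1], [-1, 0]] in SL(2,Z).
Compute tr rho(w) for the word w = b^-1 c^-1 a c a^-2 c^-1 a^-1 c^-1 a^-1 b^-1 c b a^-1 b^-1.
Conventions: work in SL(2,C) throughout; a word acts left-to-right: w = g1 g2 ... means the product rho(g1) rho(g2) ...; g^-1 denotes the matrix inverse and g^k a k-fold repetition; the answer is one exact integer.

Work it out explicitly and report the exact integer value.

-2579734

rho(b^-1) = [[3, 2], [7, 5]]
... * rho(c^-1) = [[0, -1], [1, 3]]  ->  [[2, 3], [5, 8]]
... * rho(a) = [[1, 6], [0, 1]]  ->  [[2, 15], [5, 38]]
... * rho(c) = [[3, 1], [-1, 0]]  ->  [[-9, 2], [-23, 5]]
... * rho(a^-1) = [[1, -6], [0, 1]]  ->  [[-9, 56], [-23, 143]]
... * rho(a^-1) = [[1, -6], [0, 1]]  ->  [[-9, 110], [-23, 281]]
... * rho(c^-1) = [[0, -1], [1, 3]]  ->  [[110, 339], [281, 866]]
... * rho(a^-1) = [[1, -6], [0, 1]]  ->  [[110, -321], [281, -820]]
... * rho(c^-1) = [[0, -1], [1, 3]]  ->  [[-321, -1073], [-820, -2741]]
... * rho(a^-1) = [[1, -6], [0, 1]]  ->  [[-321, 853], [-820, 2179]]
... * rho(b^-1) = [[3, 2], [7, 5]]  ->  [[5008, 3623], [12793, 9255]]
... * rho(c) = [[3, 1], [-1, 0]]  ->  [[11401, 5008], [29124, 12793]]
... * rho(b) = [[5, -2], [-7, 3]]  ->  [[21949, -7778], [56069, -19869]]
... * rho(a^-1) = [[1, -6], [0, 1]]  ->  [[21949, -139472], [56069, -356283]]
... * rho(b^-1) = [[3, 2], [7, 5]]  ->  [[-910457, -653462], [-2325774, -1669277]]
tr = -910457 + -1669277 = -2579734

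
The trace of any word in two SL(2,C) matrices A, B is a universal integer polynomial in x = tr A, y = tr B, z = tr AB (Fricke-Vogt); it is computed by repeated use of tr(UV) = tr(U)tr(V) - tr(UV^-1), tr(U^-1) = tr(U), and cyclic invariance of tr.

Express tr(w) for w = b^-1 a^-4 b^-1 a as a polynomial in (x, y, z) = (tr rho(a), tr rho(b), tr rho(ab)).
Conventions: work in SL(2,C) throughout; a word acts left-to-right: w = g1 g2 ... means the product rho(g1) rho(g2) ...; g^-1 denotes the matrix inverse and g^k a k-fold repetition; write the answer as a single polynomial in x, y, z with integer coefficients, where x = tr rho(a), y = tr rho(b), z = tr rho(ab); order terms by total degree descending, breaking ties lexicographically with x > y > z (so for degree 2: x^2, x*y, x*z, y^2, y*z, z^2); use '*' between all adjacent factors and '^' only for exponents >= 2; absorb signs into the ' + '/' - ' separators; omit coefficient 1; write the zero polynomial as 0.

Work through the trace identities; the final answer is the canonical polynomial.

tr(a^-1) = tr(a) = x
tr(a^-1 b) = tr(b) tr(a) - tr(b a)  (eliminate a^-1) = x*y - z
apply: tr(a^-1 b^-1) = tr(a^-1) tr(b) - tr(a^-1 b)  (eliminate b^-1) = z
use: tr(a^-2 b^-1) = tr(a^-1 b^-1) tr(a) - tr(a^-1 b^-1 a)  (eliminate a^-1) = x*z - y
tr(b a^-2) = tr(a^-1 b) tr(a) - tr(a^-1 b a)  (eliminate a^-1) = x^2*y - x*z - y
tr(b a b) = tr(b) tr(a b) - tr(a)  (reduce the b square) = y*z - x
tr(b a b a) = tr(b a) tr(b a) - tr(1)  (split on b) = z^2 - 2
use: tr(a^-1 b a b) = tr(b a b) tr(a) - tr(b a b a)  (eliminate a^-1) = x*y*z - x^2 - z^2 + 2
apply: tr(a^-1 b a b a^-1) = tr(a^-1 b a b) tr(a) - tr(a^-1 b a b a)  (eliminate a^-1) = x^2*y*z - x^3 - x*z^2 - y*z + 3*x
use: tr(a b a^-3 b) = tr(a^-1 b a b a^-1) tr(a) - tr(a^-1 b a b)  (eliminate a^-1) = x^3*y*z - x^4 - x^2*z^2 - 2*x*y*z + 4*x^2 + z^2 - 2
apply: tr(a^-3 b^-1 a b) = tr(a b a^-3) tr(b) - tr(a b a^-3 b)  (eliminate b^-1) = -x^3*y*z + x^4 + x^2*y^2 + x^2*z^2 + x*y*z - 4*x^2 - y^2 - z^2 + 2
apply: tr(a^-3 b^-1 a b^-1) = tr(a^-3 b^-1 a) tr(b) - tr(a^-3 b^-1 a b)  (eliminate b^-1) = x^3*y*z - x^4 - x^2*y^2 - x^2*z^2 + 4*x^2 + z^2 - 2
use: tr(b^-1 a b^-1) = tr(b^-1 a) tr(b) - tr(b^-1 a b)  (eliminate b^-1) = x*y^2 - y*z - x
use: tr(a^-2 b^-1 a b^-1) = tr(a^-1 b^-1 a b^-1) tr(a) - tr(a^-1 b^-1 a b^-1 a)  (eliminate a^-1) = x^2*y*z - x^3 - x*y^2 - x*z^2 + y*z + 3*x
tr(b^-1 a^-4 b^-1 a) = tr(a^-3 b^-1 a b^-1) tr(a) - tr(a^-3 b^-1 a b^-1 a)  (eliminate a^-1) = x^4*y*z - x^5 - x^3*y^2 - x^3*z^2 - x^2*y*z + 5*x^3 + x*y^2 + 2*x*z^2 - y*z - 5*x

x^4*y*z - x^5 - x^3*y^2 - x^3*z^2 - x^2*y*z + 5*x^3 + x*y^2 + 2*x*z^2 - y*z - 5*x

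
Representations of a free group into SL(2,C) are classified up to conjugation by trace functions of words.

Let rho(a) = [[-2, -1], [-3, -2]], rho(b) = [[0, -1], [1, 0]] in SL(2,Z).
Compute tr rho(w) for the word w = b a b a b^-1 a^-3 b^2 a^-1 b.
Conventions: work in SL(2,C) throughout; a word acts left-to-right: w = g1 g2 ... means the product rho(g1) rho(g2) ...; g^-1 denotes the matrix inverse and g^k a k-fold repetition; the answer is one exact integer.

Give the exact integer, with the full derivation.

rho(b) = [[0, -1], [1, 0]]
... * rho(a) = [[-2, -1], [-3, -2]]  ->  [[3, 2], [-2, -1]]
... * rho(b) = [[0, -1], [1, 0]]  ->  [[2, -3], [-1, 2]]
... * rho(a) = [[-2, -1], [-3, -2]]  ->  [[5, 4], [-4, -3]]
... * rho(b^-1) = [[0, 1], [-1, 0]]  ->  [[-4, 5], [3, -4]]
... * rho(a^-1) = [[-2, 1], [3, -2]]  ->  [[23, -14], [-18, 11]]
... * rho(a^-1) = [[-2, 1], [3, -2]]  ->  [[-88, 51], [69, -40]]
... * rho(a^-1) = [[-2, 1], [3, -2]]  ->  [[329, -190], [-258, 149]]
... * rho(b) = [[0, -1], [1, 0]]  ->  [[-190, -329], [149, 258]]
... * rho(b) = [[0, -1], [1, 0]]  ->  [[-329, 190], [258, -149]]
... * rho(a^-1) = [[-2, 1], [3, -2]]  ->  [[1228, -709], [-963, 556]]
... * rho(b) = [[0, -1], [1, 0]]  ->  [[-709, -1228], [556, 963]]
tr = -709 + 963 = 254

254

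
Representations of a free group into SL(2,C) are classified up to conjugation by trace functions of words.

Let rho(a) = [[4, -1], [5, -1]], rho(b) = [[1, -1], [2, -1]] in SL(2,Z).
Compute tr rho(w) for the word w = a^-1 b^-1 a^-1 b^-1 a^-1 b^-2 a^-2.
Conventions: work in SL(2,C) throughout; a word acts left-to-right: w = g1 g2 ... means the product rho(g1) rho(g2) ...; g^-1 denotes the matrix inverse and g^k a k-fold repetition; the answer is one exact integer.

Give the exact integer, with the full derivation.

-66

rho(a^-1) = [[-1, 1], [-5, 4]]
... * rho(b^-1) = [[-1, 1], [-2, 1]]  ->  [[-1, 0], [-3, -1]]
... * rho(a^-1) = [[-1, 1], [-5, 4]]  ->  [[1, -1], [8, -7]]
... * rho(b^-1) = [[-1, 1], [-2, 1]]  ->  [[1, 0], [6, 1]]
... * rho(a^-1) = [[-1, 1], [-5, 4]]  ->  [[-1, 1], [-11, 10]]
... * rho(b^-1) = [[-1, 1], [-2, 1]]  ->  [[-1, 0], [-9, -1]]
... * rho(b^-1) = [[-1, 1], [-2, 1]]  ->  [[1, -1], [11, -10]]
... * rho(a^-1) = [[-1, 1], [-5, 4]]  ->  [[4, -3], [39, -29]]
... * rho(a^-1) = [[-1, 1], [-5, 4]]  ->  [[11, -8], [106, -77]]
tr = 11 + -77 = -66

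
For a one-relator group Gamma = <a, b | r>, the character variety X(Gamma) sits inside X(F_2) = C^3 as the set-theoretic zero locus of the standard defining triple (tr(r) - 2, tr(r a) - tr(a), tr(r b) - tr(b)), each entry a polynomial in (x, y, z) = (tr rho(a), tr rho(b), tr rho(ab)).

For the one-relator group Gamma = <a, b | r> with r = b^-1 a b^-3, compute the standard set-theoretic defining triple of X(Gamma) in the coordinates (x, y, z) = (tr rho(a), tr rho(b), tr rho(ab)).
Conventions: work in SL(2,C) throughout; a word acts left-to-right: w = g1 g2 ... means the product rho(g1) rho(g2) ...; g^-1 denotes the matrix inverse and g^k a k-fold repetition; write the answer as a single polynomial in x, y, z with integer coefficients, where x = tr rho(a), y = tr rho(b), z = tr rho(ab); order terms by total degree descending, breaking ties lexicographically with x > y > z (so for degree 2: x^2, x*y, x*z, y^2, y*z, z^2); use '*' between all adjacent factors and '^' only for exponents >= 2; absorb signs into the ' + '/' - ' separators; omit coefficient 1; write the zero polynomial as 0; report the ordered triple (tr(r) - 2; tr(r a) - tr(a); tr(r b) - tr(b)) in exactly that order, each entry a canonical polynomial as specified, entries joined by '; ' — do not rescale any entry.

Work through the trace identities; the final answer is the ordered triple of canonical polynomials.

and tr(b^-1 a) = tr(a) * tr(b) - tr(a b)   [inverse elimination on b] = x*y - z
tr(a b^-2) = tr(b^-1 a) * tr(b) - tr(b^-1 a b)   [inverse elimination on b] = x*y^2 - y*z - x
tr(b^-1 a b^-2) = tr(a b^-2) * tr(b) - tr(a b^-1)   [inverse elimination on b] = x*y^3 - y^2*z - 2*x*y + z
tr(b^-1 a b^-3) = tr(b^-1 a b^-2) * tr(b) - tr(b^-1 a b^-1)   [inverse elimination on b] = x*y^4 - y^3*z - 3*x*y^2 + 2*y*z + x
tr(a^2) = tr(a) * tr(a) - tr(1) = x^2 - 2
and tr(a^2 b) = tr(a) * tr(b a) - tr(b) = x*z - y
next, tr(a b^-1 a) = tr(a^2) * tr(b) - tr(a^2 b) = x^2*y - x*z - y
tr(a b a b) = tr(a b) * tr(a b) - tr(1)   [split at repeated a] = z^2 - 2
tr(a b^-1 a b) = tr(a b a) * tr(b) - tr(a b a b) = x*y*z - y^2 - z^2 + 2
and tr(a b^-1 a b^-1) = tr(a b^-1 a) * tr(b) - tr(a b^-1 a b) = x^2*y^2 - 2*x*y*z + z^2 - 2
tr(a b^-1 a b^-2) = tr(a b^-1 a b^-1) * tr(b) - tr(a b^-1 a) = x^2*y^3 - 2*x*y^2*z - x^2*y + y*z^2 + x*z - y
and tr(b^-1 a b^-3 a) = tr(a b^-1 a b^-2) * tr(b) - tr(a b^-1 a b^-1) = x^2*y^4 - 2*x*y^3*z - 2*x^2*y^2 + y^2*z^2 + 3*x*y*z - y^2 - z^2 + 2
assemble the triple (tr(r) - 2; tr(r a) - x; tr(r b) - y)

x*y^4 - y^3*z - 3*x*y^2 + 2*y*z + x - 2; x^2*y^4 - 2*x*y^3*z - 2*x^2*y^2 + y^2*z^2 + 3*x*y*z - y^2 - z^2 - x + 2; x*y^3 - y^2*z - 2*x*y - y + z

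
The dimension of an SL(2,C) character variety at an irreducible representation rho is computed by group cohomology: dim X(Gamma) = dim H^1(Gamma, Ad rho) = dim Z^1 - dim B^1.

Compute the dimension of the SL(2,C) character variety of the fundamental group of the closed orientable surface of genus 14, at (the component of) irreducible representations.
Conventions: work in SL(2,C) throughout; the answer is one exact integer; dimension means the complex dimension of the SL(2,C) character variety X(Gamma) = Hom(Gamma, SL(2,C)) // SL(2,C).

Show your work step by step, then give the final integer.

78

The genus-14 surface group: 2g = 28 generators, one relator prod [a_i, b_i].
A cocycle assigns one sl_2 vector per generator subject to the relator condition d_2(z) = 0: dim of the unconstrained space is 3*2g = 84.
d_2 is surjective at irreducible rho (its cokernel H^2 is dual to H^0 = 0), so dim Z^1 = 84 - 3 = 81.
dim B^1 = 3 (coboundaries, injective at irreducible rho).
Hence dim X = 81 - 3 = 78.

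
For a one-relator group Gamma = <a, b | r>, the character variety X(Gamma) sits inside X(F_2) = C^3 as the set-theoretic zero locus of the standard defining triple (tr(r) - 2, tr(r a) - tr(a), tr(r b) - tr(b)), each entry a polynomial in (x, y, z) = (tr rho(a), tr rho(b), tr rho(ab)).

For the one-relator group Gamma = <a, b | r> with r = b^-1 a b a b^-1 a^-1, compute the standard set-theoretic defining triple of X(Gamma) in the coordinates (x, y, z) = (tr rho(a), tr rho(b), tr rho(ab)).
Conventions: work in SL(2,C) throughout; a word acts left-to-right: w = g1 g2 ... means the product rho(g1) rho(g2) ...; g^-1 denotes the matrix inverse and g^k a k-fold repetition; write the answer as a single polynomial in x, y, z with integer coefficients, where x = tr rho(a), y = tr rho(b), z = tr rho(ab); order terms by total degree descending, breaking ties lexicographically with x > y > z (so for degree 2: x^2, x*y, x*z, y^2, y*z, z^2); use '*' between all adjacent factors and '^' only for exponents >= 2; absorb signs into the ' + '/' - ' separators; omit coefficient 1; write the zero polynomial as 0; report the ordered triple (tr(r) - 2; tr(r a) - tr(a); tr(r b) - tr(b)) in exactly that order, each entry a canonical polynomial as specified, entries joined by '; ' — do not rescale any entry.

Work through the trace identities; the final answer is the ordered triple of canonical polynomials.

x*y*z^2 - x^2*z - y^2*z - z^3 + x*y + 3*z - 2; x*y^2*z - y^3 - y*z^2 - x*z - x + 3*y; x - y

trace(a b a) = trace(a) trace(b a) - trace(b)  (reduce the a square) = x*z - y
trace(a b a b) = trace(b a) trace(b a) - trace(1)  (split on b) = z^2 - 2
trace(b^-1 a b a) = trace(a b a) trace(b) - trace(a b a b)  (eliminate b^-1) = x*y*z - y^2 - z^2 + 2
trace(b^-1 a b a b^-1) = trace(b^-1 a b a) trace(b) - trace(b^-1 a b a b)  (eliminate b^-1) = x*y^2*z - y^3 - y*z^2 - x*z + 3*y
so trace(a b a^2) = trace(a) trace(b a^2) - trace(b a)  (reduce the a square) = x^2*z - x*y - z
reduce: trace(b a b) = trace(b) trace(a b) - trace(a)  (reduce the b square) = y*z - x
reduce: trace(a b a^2 b) = trace(a) trace(b a b a) - trace(b a b)  (reduce the a square) = x*z^2 - y*z - x
trace(a b^-1 a b a) = trace(a b a^2) trace(b) - trace(a b a^2 b)  (eliminate b^-1) = x^2*y*z - x*y^2 - x*z^2 + x
trace(a b a b a b) = trace(a b) trace(a b a b) - trace(a^-1 b^-1)  (split on a) = z^3 - 3*z
trace(a b^-1 a b a b) = trace(a b a b a) trace(b) - trace(a b a b a b)  (eliminate b^-1) = x*y*z^2 - y^2*z - z^3 - x*y + 3*z
trace(b^-1 a b a b^-1 a) = trace(a b^-1 a b a) trace(b) - trace(a b^-1 a b a b)  (eliminate b^-1) = x^2*y^2*z - x*y^3 - 2*x*y*z^2 + y^2*z + z^3 + 2*x*y - 3*z
reduce: trace(b^-1 a b a b^-1 a^-1) = trace(b^-1 a b a b^-1) trace(a) - trace(b^-1 a b a b^-1 a)  (eliminate a^-1) = x*y*z^2 - x^2*z - y^2*z - z^3 + x*y + 3*z
assemble the triple (trace(r) - 2; trace(r a) - x; trace(r b) - y)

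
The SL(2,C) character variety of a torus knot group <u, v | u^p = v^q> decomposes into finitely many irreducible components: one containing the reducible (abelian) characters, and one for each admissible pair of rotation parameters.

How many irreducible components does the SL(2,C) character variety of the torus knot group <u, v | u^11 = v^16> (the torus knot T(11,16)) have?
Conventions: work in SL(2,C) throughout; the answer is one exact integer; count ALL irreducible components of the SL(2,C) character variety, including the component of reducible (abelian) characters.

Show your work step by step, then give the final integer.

In the torus knot group T(11,16), u^11 = v^16 is central, so an irreducible representation sends it to +I or -I (Schur).
So on each irreducible component the traces are pinned: tr(u) = 2*cos(pi*alpha/11) with 1 <= alpha <= 10, tr(v) = 2*cos(pi*beta/16) with 1 <= beta <= 15.
Consistency of u^11 = (-1)^alpha I with v^16 = (-1)^beta I forces alpha = beta (mod 2).
Counting: 5 odd alphas x 8 odd betas + 5 even alphas x 7 even betas = 40 + 35 = 75.
That is 75 components of irreducible characters, and with the reducible (abelian) component the total is 76.

76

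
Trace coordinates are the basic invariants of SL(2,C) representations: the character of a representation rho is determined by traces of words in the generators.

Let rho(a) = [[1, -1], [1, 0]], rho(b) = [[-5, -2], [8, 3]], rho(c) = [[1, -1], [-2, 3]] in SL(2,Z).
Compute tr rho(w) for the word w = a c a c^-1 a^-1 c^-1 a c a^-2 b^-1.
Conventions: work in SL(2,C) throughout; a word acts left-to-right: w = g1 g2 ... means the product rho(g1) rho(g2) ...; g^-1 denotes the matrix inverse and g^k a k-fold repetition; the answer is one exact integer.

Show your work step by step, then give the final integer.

415

rho(a) = [[1, -1], [1, 0]]
... * rho(c) = [[1, -1], [-2, 3]]  ->  [[3, -4], [1, -1]]
... * rho(a) = [[1, -1], [1, 0]]  ->  [[-1, -3], [0, -1]]
... * rho(c^-1) = [[3, 1], [2, 1]]  ->  [[-9, -4], [-2, -1]]
... * rho(a^-1) = [[0, 1], [-1, 1]]  ->  [[4, -13], [1, -3]]
... * rho(c^-1) = [[3, 1], [2, 1]]  ->  [[-14, -9], [-3, -2]]
... * rho(a) = [[1, -1], [1, 0]]  ->  [[-23, 14], [-5, 3]]
... * rho(c) = [[1, -1], [-2, 3]]  ->  [[-51, 65], [-11, 14]]
... * rho(a^-1) = [[0, 1], [-1, 1]]  ->  [[-65, 14], [-14, 3]]
... * rho(a^-1) = [[0, 1], [-1, 1]]  ->  [[-14, -51], [-3, -11]]
... * rho(b^-1) = [[3, 2], [-8, -5]]  ->  [[366, 227], [79, 49]]
tr = 366 + 49 = 415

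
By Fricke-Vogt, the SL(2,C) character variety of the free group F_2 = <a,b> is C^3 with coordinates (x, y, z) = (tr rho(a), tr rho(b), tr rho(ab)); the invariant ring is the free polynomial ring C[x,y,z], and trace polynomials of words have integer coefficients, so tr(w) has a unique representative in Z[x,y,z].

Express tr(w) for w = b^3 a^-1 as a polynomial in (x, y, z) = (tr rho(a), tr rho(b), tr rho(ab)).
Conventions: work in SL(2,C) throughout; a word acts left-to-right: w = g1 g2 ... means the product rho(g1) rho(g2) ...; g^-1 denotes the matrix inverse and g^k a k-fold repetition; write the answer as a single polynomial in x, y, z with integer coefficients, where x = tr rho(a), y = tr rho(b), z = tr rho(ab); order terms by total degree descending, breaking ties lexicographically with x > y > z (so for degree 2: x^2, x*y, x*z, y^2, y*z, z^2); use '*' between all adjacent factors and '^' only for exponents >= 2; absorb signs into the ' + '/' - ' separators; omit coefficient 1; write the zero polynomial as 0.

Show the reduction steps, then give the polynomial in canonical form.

trace(b^2) = trace(b) trace(b) - trace(1) = y^2 - 2
and trace(b^3) = trace(b) trace(b^2) - trace(b) = y^3 - 3*y
next, trace(b a b) = trace(b) trace(a b) - trace(a) = y*z - x
next, trace(b^3 a) = trace(b) trace(b a b) - trace(b a) = y^2*z - x*y - z
and trace(b^3 a^-1) = trace(b^3) trace(a) - trace(b^3 a) = x*y^3 - y^2*z - 2*x*y + z

x*y^3 - y^2*z - 2*x*y + z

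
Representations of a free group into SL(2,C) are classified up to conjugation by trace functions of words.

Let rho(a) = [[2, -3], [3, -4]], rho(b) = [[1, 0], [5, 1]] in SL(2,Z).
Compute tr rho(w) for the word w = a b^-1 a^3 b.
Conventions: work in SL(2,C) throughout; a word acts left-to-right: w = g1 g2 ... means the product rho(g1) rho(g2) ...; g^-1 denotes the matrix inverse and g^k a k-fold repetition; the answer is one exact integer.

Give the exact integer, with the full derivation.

rho(a) = [[2, -3], [3, -4]]
... * rho(b^-1) = [[1, 0], [-5, 1]]  ->  [[17, -3], [23, -4]]
... * rho(a) = [[2, -3], [3, -4]]  ->  [[25, -39], [34, -53]]
... * rho(a) = [[2, -3], [3, -4]]  ->  [[-67, 81], [-91, 110]]
... * rho(a) = [[2, -3], [3, -4]]  ->  [[109, -123], [148, -167]]
... * rho(b) = [[1, 0], [5, 1]]  ->  [[-506, -123], [-687, -167]]
tr = -506 + -167 = -673

-673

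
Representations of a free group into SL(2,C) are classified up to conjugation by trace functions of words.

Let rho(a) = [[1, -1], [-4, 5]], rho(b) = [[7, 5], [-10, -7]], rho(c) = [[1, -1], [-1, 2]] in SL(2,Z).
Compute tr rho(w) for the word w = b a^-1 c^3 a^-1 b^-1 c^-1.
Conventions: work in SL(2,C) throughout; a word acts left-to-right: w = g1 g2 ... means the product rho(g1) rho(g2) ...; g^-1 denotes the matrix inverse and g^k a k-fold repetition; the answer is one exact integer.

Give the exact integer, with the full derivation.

rho(b) = [[7, 5], [-10, -7]]
... * rho(a^-1) = [[5, 1], [4, 1]]  ->  [[55, 12], [-78, -17]]
... * rho(c) = [[1, -1], [-1, 2]]  ->  [[43, -31], [-61, 44]]
... * rho(c) = [[1, -1], [-1, 2]]  ->  [[74, -105], [-105, 149]]
... * rho(c) = [[1, -1], [-1, 2]]  ->  [[179, -284], [-254, 403]]
... * rho(a^-1) = [[5, 1], [4, 1]]  ->  [[-241, -105], [342, 149]]
... * rho(b^-1) = [[-7, -5], [10, 7]]  ->  [[637, 470], [-904, -667]]
... * rho(c^-1) = [[2, 1], [1, 1]]  ->  [[1744, 1107], [-2475, -1571]]
tr = 1744 + -1571 = 173

173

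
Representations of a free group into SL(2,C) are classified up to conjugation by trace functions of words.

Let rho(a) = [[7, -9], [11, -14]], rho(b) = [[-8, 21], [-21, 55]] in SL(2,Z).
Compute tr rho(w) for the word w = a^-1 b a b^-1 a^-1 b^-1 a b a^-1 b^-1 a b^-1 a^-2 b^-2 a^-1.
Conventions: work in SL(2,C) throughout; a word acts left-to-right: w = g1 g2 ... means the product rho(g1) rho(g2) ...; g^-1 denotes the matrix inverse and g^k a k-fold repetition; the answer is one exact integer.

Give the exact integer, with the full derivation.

rho(a^-1) = [[-14, 9], [-11, 7]]
... * rho(b) = [[-8, 21], [-21, 55]]  ->  [[-77, 201], [-59, 154]]
... * rho(a) = [[7, -9], [11, -14]]  ->  [[1672, -2121], [1281, -1625]]
... * rho(b^-1) = [[55, -21], [21, -8]]  ->  [[47419, -18144], [36330, -13901]]
... * rho(a^-1) = [[-14, 9], [-11, 7]]  ->  [[-464282, 299763], [-355709, 229663]]
... * rho(b^-1) = [[55, -21], [21, -8]]  ->  [[-19240487, 7351818], [-14741072, 5632585]]
... * rho(a) = [[7, -9], [11, -14]]  ->  [[-53813411, 70238931], [-41229069, 53813458]]
... * rho(b) = [[-8, 21], [-21, 55]]  ->  [[-1044510263, 2733059574], [-800250066, 2093929741]]
... * rho(a^-1) = [[-14, 9], [-11, 7]]  ->  [[-15440511632, 9730824651], [-11829726227, 7455257593]]
... * rho(b^-1) = [[55, -21], [21, -8]]  ->  [[-644880822089, 246404147064], [-494074533032, 188782190023]]
... * rho(a) = [[7, -9], [11, -14]]  ->  [[-1803720136919, 2354269339905], [-1381917640971, 1803720136966]]
... * rho(b^-1) = [[55, -21], [21, -8]]  ->  [[-49764951392540, 19043968156059], [-38127347377119, 14590509364663]]
... * rho(a^-1) = [[-14, 9], [-11, 7]]  ->  [[487225669778911, -314576785440447], [373287260268373, -241012560841430]]
... * rho(a^-1) = [[-14, 9], [-11, 7]]  ->  [[-3360814737059837, 2182993529927070], [-2574883474501492, 1672497416525347]]
... * rho(b^-1) = [[55, -21], [21, -8]]  ->  [[-139001946409822565, 53113161238840017], [-106496145350549773, 40692573632328556]]
... * rho(b^-1) = [[55, -21], [21, -8]]  ->  [[-6529730666524600718, 2494135584695553729], [-5002743948001337839, 1910878463302916785]]
... * rho(a^-1) = [[-14, 9], [-11, 7]]  ->  [[63980737899693319033, -41308626905852530359], [49018752175686645111, -31648546288891623056]]
tr = 63980737899693319033 + -31648546288891623056 = 32332191610801695977

32332191610801695977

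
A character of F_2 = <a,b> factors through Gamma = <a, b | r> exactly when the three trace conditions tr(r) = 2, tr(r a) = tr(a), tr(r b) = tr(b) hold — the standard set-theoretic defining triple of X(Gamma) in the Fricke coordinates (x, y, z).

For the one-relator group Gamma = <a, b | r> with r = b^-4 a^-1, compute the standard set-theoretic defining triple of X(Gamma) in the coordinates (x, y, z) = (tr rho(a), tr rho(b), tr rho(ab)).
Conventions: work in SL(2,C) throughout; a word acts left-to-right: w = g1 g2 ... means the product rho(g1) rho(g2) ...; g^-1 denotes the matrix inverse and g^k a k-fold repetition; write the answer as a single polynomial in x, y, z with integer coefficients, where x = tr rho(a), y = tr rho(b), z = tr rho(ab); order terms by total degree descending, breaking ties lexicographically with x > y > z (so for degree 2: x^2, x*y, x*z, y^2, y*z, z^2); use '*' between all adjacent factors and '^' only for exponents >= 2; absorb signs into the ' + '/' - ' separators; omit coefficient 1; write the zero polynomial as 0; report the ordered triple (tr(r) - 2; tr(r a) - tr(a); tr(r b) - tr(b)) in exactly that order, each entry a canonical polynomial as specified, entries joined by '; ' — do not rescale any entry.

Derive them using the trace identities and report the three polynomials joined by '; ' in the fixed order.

y^3*z - x*y^2 - 2*y*z + x - 2; y^4 - 4*y^2 - x + 2; y^2*z - x*y - y - z

trace(b^-1) = trace(b) = y
trace(b^-2) = trace(b^-1) * trace(b) - trace(1) = y^2 - 2
trace(b^-3) = trace(b^-2) * trace(b) - trace(b^-1) = y^3 - 3*y
trace(b^-1 a) = trace(a) * trace(b) - trace(a b) = x*y - z
trace(a b^-2) = trace(b^-1 a) * trace(b) - trace(b^-1 a b) = x*y^2 - y*z - x
trace(b^-3 a) = trace(a b^-2) * trace(b) - trace(a b^-1) = x*y^3 - y^2*z - 2*x*y + z
trace(b^-3 a^-1) = trace(b^-3) * trace(a) - trace(b^-3 a) = y^2*z - x*y - z
trace(b^-2 a^-1) = trace(a^-1 b^-1) * trace(b) - trace(a^-1) = y*z - x
trace(b^-4 a^-1) = trace(b^-3 a^-1) * trace(b) - trace(b^-3 a^-1 b) = y^3*z - x*y^2 - 2*y*z + x
trace(b^-4) = trace(b^-3) * trace(b) - trace(b^-2)  (eliminate b^-1) = y^4 - 4*y^2 + 2
assemble the triple (trace(r) - 2; trace(r a) - x; trace(r b) - y)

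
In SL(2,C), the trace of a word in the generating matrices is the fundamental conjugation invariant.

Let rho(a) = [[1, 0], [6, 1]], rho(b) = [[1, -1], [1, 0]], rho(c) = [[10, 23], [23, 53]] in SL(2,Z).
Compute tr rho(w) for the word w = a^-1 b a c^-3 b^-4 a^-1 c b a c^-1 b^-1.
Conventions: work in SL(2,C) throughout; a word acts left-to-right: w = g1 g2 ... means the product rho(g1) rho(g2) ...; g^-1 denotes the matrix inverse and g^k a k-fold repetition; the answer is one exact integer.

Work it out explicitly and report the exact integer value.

-5916647358

rho(a^-1) = [[1, 0], [-6, 1]]
... * rho(b) = [[1, -1], [1, 0]]  ->  [[1, -1], [-5, 6]]
... * rho(a) = [[1, 0], [6, 1]]  ->  [[-5, -1], [31, 6]]
... * rho(c^-1) = [[53, -23], [-23, 10]]  ->  [[-242, 105], [1505, -653]]
... * rho(c^-1) = [[53, -23], [-23, 10]]  ->  [[-15241, 6616], [94784, -41145]]
... * rho(c^-1) = [[53, -23], [-23, 10]]  ->  [[-959941, 416703], [5969887, -2591482]]
... * rho(b^-1) = [[0, 1], [-1, 1]]  ->  [[-416703, -543238], [2591482, 3378405]]
... * rho(b^-1) = [[0, 1], [-1, 1]]  ->  [[543238, -959941], [-3378405, 5969887]]
... * rho(b^-1) = [[0, 1], [-1, 1]]  ->  [[959941, -416703], [-5969887, 2591482]]
... * rho(b^-1) = [[0, 1], [-1, 1]]  ->  [[416703, 543238], [-2591482, -3378405]]
... * rho(a^-1) = [[1, 0], [-6, 1]]  ->  [[-2842725, 543238], [17678948, -3378405]]
... * rho(c) = [[10, 23], [23, 53]]  ->  [[-15932776, -36591061], [99086165, 227560339]]
... * rho(b) = [[1, -1], [1, 0]]  ->  [[-52523837, 15932776], [326646504, -99086165]]
... * rho(a) = [[1, 0], [6, 1]]  ->  [[43072819, 15932776], [-267870486, -99086165]]
... * rho(c^-1) = [[53, -23], [-23, 10]]  ->  [[1916405559, -831347077], [-11918153963, 5170159528]]
... * rho(b^-1) = [[0, 1], [-1, 1]]  ->  [[831347077, 1085058482], [-5170159528, -6747994435]]
tr = 831347077 + -6747994435 = -5916647358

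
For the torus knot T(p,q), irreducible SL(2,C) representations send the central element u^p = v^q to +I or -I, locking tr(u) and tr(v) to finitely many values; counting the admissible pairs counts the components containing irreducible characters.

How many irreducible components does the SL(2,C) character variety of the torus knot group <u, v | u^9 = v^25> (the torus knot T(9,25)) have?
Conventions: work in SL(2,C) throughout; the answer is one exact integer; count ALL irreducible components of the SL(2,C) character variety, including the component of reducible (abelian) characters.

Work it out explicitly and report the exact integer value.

97

Gamma = < u, v | u^9 = v^25 > (torus knot T(9,25)); the central element u^9 = v^25 acts as +I or -I in any irreducible SL(2,C) representation.
This locks tr(u) to 2*cos(pi*alpha/9), alpha in 1..8, and tr(v) to 2*cos(pi*beta/25), beta in 1..24, on each component of irreducible characters.
The two central values (-1)^alpha I and (-1)^beta I must be the same matrix, so alpha and beta share a parity.
count pairs: odd alpha (4 choices) x odd beta (12), plus even alpha (4) x even beta (12): 4*12 + 4*12 = 96.
Total: 96 irreducible-character components + 1 reducible (abelian) component = 97.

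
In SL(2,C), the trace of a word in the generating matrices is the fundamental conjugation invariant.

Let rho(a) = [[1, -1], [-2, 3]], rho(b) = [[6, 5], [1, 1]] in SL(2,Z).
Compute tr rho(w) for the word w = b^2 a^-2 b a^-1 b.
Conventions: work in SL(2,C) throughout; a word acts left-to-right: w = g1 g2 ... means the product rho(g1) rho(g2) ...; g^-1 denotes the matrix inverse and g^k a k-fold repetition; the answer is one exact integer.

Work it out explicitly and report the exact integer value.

159574

rho(b) = [[6, 5], [1, 1]]
... * rho(b) = [[6, 5], [1, 1]]  ->  [[41, 35], [7, 6]]
... * rho(a^-1) = [[3, 1], [2, 1]]  ->  [[193, 76], [33, 13]]
... * rho(a^-1) = [[3, 1], [2, 1]]  ->  [[731, 269], [125, 46]]
... * rho(b) = [[6, 5], [1, 1]]  ->  [[4655, 3924], [796, 671]]
... * rho(a^-1) = [[3, 1], [2, 1]]  ->  [[21813, 8579], [3730, 1467]]
... * rho(b) = [[6, 5], [1, 1]]  ->  [[139457, 117644], [23847, 20117]]
tr = 139457 + 20117 = 159574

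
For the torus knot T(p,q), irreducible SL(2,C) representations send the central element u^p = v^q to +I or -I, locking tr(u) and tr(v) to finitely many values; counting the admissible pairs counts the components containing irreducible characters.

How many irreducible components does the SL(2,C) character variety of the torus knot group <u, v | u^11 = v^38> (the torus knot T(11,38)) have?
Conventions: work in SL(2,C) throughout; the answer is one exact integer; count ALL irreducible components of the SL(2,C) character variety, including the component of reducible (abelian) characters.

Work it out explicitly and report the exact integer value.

Gamma = < u, v | u^11 = v^38 > (torus knot T(11,38)); the central element u^11 = v^38 acts as +I or -I in any irreducible SL(2,C) representation.
So on each irreducible component the traces are pinned: tr(u) = 2*cos(pi*alpha/11) with 1 <= alpha <= 10, tr(v) = 2*cos(pi*beta/38) with 1 <= beta <= 37.
Consistency of u^11 = (-1)^alpha I with v^38 = (-1)^beta I forces alpha = beta (mod 2).
Counting: 5 odd alphas x 19 odd betas + 5 even alphas x 18 even betas = 95 + 90 = 185.
components with irreducible characters: 185; plus the single component of reducible (abelian) characters: total 186.

186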